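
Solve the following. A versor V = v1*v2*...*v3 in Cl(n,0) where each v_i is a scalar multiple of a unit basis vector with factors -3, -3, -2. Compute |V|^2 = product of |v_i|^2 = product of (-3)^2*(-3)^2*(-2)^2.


Each vector v_i has |v_i|^2 = s_i^2
Squared scales: (-3)^2 = 9, (-3)^2 = 9, (-2)^2 = 4
|V|^2 = 9 * 9 * 4
= 324


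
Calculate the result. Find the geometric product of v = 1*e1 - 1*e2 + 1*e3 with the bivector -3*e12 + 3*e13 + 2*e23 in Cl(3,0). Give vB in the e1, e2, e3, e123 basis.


vB has grade-1 (vector) and grade-3 (trivector) parts: vB = (v _| B) + (v ^ B).
Vector part <vB>_1:
  e1: -v2*b12 - v3*b13 = -(-1)*(-3) - (1)*(3) = -6
  e2: v1*b12 - v3*b23 = (1)*(-3) - (1)*(2) = -5
  e3: v1*b13 + v2*b23 = (1)*(3) + (-1)*(2) = 1
Trivector part <vB>_3:
  e123: v1*b23 - v2*b13 + v3*b12 = (1)*(2) - (-1)*(3) + (1)*(-3) = 2
vB = -6*e1 - 5*e2 + 1*e3 + 2*e123


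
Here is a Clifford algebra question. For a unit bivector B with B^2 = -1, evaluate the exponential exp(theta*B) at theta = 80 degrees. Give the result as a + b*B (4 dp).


For a unit bivector B with B^2 = -1, the exponential series gives
e^(theta*B) = cos(theta) + sin(theta)*B (the GA analogue of Euler's formula).
theta = 80 degrees = 1.396263 rad
cos(80 deg) = 0.1736
sin(80 deg) = 0.9848
exp(theta*B) = 0.1736 + 0.9848*B


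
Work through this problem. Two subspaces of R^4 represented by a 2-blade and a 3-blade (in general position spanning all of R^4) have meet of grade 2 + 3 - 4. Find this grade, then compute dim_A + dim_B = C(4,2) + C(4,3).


Meet grade = grade(A) + grade(B) - n
= 2 + 3 - 4 = 1
C(4,2) = 6
C(4,3) = 4
dim_A + dim_B = 6 + 4 = 10


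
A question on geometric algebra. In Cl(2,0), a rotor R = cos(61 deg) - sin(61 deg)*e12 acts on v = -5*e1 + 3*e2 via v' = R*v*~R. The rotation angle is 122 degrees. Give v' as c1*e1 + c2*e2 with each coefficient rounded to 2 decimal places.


Rotor R = cos(61deg) - sin(61deg)*e12
Rotation angle theta = 2 * 61 = 122 degrees
v' = R*v*~R rotates v by theta.
cos(122deg) = -0.5299, sin(122deg) = 0.8480
v'_1 = -5*cos(122deg) - 3*sin(122deg)
= -5*(-0.5299) - 3*0.8480
= 0.11
v'_2 = -5*sin(122deg) + 3*cos(122deg)
= -5*0.8480 + 3*(-0.5299)
= -5.83
v' = 0.11*e1 - 5.83*e2


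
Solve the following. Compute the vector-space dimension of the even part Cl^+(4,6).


Even subalgebra dimension = 2^(n-1)
n = 4 + 6 = 10
2^(10 - 1) = 2^9 = 512
Verification: sum of C(10,k) for even k = 1 + 45 + 210 + 210 + 45 + 1 = 512
Result = 512


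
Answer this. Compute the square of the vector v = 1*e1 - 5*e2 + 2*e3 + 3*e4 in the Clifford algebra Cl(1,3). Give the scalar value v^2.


v^2 = sum of c_i^2 * e_i^2
Positive signature terms (e_i^2 = +1): 1^2 = 1
Negative signature terms (e_j^2 = -1): (-5)^2 + 2^2 + 3^2 = 38
v^2 = 1 - 38 = -37


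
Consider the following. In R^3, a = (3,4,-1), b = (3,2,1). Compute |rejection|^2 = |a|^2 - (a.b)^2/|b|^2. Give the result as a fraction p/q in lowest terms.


|a|^2 = 3^2 + 4^2 + (-1)^2 = 26
|b|^2 = 3^2 + 2^2 + 1^2 = 14
a . b = 3*3 + 4*2 + (-1)*1 = 16
(a.b)^2 = 16^2 = 256
|rej|^2 = 26 - 256/14
= (364 - 256)/14
= 108/14
In lowest terms: 54/7


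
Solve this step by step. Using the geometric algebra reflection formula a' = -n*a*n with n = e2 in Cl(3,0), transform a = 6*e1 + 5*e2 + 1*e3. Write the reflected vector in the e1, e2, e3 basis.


Reflection formula: a' = -n*a*n, with n = e2 (unit vector, n^2 = 1).
For reflection through hyperplane perp to e2:
The component along e2 flips sign, others stay.
a = (6, 5, 1)
a' = (6, -5, 1)
a' = 6*e1 - 5*e2 + 1*e3


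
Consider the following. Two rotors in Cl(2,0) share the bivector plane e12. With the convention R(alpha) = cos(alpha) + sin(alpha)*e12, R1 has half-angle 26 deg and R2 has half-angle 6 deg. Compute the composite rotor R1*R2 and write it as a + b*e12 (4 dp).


Same-plane rotors commute and their half-angles add:
R1*R2 = cos(a1 + a2) + sin(a1 + a2)*e12.
a1 + a2 = 26 + 6 = 32 deg
cos(32 deg) = 0.8480
sin(32 deg) = 0.5299
R1*R2 = 0.8480 + 0.5299*e12


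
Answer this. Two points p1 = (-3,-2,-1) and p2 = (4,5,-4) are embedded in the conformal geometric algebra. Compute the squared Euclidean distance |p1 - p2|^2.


p1 - p2 = (-7, -7, 3)
|p1 - p2|^2 = (-7)^2 + (-7)^2 + 3^2
= 49 + 49 + 9
= 107


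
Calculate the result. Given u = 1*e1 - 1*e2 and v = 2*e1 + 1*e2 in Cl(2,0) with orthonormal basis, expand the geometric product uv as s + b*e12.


Expand: (1*e1 - 1*e2)(2*e1 + 1*e2)
= 1*2*e1e1 + 1*1*e1e2 + (-1)*2*e2e1 + (-1)*1*e2e2
Using e1^2 = e2^2 = 1, e2e1 = -e1e2:
Scalar part s = 1*2 + (-1)*1 = 2 + (-1) = 1
Bivector part b = 1*1 - (-1)*2 = 1 - (-2) = 3
uv = 1 + 3*e12


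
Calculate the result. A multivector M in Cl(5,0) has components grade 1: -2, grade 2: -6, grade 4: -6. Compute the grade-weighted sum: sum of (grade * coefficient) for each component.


Grade-weighted sum = sum of grade_k * coefficient_k
1*(-2) = -2
2*(-6) = -12
4*(-6) = -24
Total = -2 + (-12) + (-24) = -38


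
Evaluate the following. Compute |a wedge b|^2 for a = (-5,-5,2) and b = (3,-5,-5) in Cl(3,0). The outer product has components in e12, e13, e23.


a wedge b = (a1*b2 - a2*b1)*e12 + (a1*b3 - a3*b1)*e13 + (a2*b3 - a3*b2)*e23
e12 coeff: (-5)*(-5) - (-5)*3 = 25 - (-15) = 40
e13 coeff: (-5)*(-5) - 2*3 = 25 - 6 = 19
e23 coeff: (-5)*(-5) - 2*(-5) = 25 - (-10) = 35
|a wedge b|^2 = 40^2 + 19^2 + 35^2
= 1600 + 361 + 1225
= 3186


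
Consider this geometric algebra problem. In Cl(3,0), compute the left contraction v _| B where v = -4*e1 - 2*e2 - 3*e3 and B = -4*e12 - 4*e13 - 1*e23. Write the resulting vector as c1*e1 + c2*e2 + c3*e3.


Left contraction v _| B = <vB>_1 (grade-1 part of the geometric product vB).
Using e1_|e12 = e2, e2_|e12 = -e1, e1_|e13 = e3, e3_|e13 = -e1, e2_|e23 = e3, e3_|e23 = -e2:
e1 coeff: -v2*b12 - v3*b13 = -(-2)*(-4) - (-3)*(-4) = -20
e2 coeff: v1*b12 - v3*b23 = (-4)*(-4) - (-3)*(-1) = 13
e3 coeff: v1*b13 + v2*b23 = (-4)*(-4) + (-2)*(-1) = 18
v _| B = -20*e1 + 13*e2 + 18*e3


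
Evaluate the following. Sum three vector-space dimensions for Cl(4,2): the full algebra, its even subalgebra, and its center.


n = 4 + 2 = 6
Total dim = 2^6 = 64
Even subalgebra dim = 2^5 = 32
n is even, so center dim = 1
Sum = 64 + 32 + 1 = 97


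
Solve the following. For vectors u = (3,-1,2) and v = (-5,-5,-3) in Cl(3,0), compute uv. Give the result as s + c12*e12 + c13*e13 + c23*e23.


In Cl(3,0): e_i^2 = 1, e_ie_j = -e_je_i for i != j.
Scalar part = u . v = 3*(-5) + (-1)*(-5) + 2*(-3)
= -15 + 5 + (-6) = -16
e12 coeff = 3*(-5) - (-1)*(-5) = -15 - 5 = -20
e13 coeff = 3*(-3) - 2*(-5) = -9 - (-10) = 1
e23 coeff = (-1)*(-3) - 2*(-5) = 3 - (-10) = 13
uv = -16 - 20*e12 + 1*e13 + 13*e23


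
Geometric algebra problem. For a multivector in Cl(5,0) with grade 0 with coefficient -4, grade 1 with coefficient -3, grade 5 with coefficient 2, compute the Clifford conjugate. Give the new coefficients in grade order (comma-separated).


Clifford conjugate sign for grade k: (-1)^(k(k+1)/2)
Grade 0: (-1)^(0*1/2) = (-1)^0 = 1, coeff -4 -> -4
Grade 1: (-1)^(1*2/2) = (-1)^1 = -1, coeff -3 -> 3
Grade 5: (-1)^(5*6/2) = (-1)^15 = -1, coeff 2 -> -2
Conjugated coefficients: -4, 3, -2


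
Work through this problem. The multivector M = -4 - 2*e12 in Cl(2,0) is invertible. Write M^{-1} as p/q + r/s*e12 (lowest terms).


M = -4 - 2*e12, where e12^2 = -1.
Since M commutes with its reverse ~M = a - b*e12, M * ~M = a^2 - b^2*e12^2 = a^2 + b^2.
So M^{-1} = ~M / (a^2 + b^2) = (a - b*e12)/(a^2 + b^2).
a^2 + b^2 = 16 + 4 = 20
Scalar part = -4/20 = -1/5
Bivector coeff = 2/20 = 1/10
M^{-1} = -1/5 + 1/10*e12


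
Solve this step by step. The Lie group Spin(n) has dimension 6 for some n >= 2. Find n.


dim Spin(n) = dim so(n) = n(n-1)/2.
Solve n(n-1)/2 = 6, i.e. n^2 - n - 12 = 0.
Discriminant = 1 + 8*6 = 49
n = (1 + sqrt(49))/2 = (1 + 7)/2 = 4


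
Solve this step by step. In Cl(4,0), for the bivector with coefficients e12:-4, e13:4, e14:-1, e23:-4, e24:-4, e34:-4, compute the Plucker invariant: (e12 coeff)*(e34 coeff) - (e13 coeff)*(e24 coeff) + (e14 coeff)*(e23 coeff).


Plucker relation: af - be + cd
a*f = (-4)*(-4) = 16
b*e = 4*(-4) = -16
c*d = (-1)*(-4) = 4
af - be + cd = 16 - (-16) + 4
= 36


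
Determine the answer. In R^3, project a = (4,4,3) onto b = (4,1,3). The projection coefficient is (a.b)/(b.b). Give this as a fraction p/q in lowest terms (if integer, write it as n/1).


Projection coefficient = (a . b) / (b . b)
a . b = 4*4 + 4*1 + 3*3
= 16 + 4 + 9 = 29
b . b = 4^2 + 1^2 + 3^2
= 16 + 1 + 9 = 26
Coefficient = 29/26
In lowest terms: 29/26


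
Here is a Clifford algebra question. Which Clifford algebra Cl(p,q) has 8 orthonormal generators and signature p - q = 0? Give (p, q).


We need p + q = 8 and p - q = 0.
Adding: 2p = 8 + 0 = 8, so p = 4.
Then q = 8 - 4 = 4.
(p, q) = (4, 4)


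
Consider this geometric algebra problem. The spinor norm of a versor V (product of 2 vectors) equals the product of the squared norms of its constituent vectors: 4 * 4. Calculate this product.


Spinor norm N(V) = |v1|^2 * |v2|^2 * ... * |v2|^2
= 4 * 4
Running product: 4, 16
N(V) = 16


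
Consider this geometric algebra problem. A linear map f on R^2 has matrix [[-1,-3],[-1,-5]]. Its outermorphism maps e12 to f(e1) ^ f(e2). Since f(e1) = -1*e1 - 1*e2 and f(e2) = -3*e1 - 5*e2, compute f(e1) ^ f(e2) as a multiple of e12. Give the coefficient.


The outermorphism of a linear map f sends e1^e2 to f(e1)^f(e2).
f(e1) = -1*e1 - 1*e2
f(e2) = -3*e1 - 5*e2
f(e1) ^ f(e2) = (-1*e1 - 1*e2) ^ (-3*e1 - 5*e2)
= (-1)*(-5)*e12 + (-1)*(-3)*e21
= (5 - 3)*e12
= 2*e12
Coefficient = 2


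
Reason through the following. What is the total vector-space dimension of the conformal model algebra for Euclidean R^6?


The conformal model of R^6 uses Cl(7,1): the 6 Euclidean generators plus two extra orthogonal generators e+ (e+^2 = +1) and e- (e-^2 = -1), from which the null vectors e0, einf are built.
Number of generators m = 6 + 2 = 8.
dim Cl(p,q) = 2^m = 2^8 = 256


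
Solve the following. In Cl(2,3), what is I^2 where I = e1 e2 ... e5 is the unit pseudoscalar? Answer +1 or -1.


The pseudoscalar I = e1...e_n (product of all n generators) of Cl(p,q) satisfies I^2 = (-1)^(q + n(n-1)/2).
p = 2, q = 3, n = p + q = 5
n(n-1)/2 = 5 * 4 / 2 = 10
Exponent = q + n(n-1)/2 = 3 + 10 = 13
I^2 = (-1)^13 = -1


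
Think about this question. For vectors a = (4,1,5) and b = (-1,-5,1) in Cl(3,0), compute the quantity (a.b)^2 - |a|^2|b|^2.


a . b = 4*(-1) + 1*(-5) + 5*1
= -4 + (-5) + 5 = -4
|a|^2 = 4^2 + 1^2 + 5^2 = 42
|b|^2 = (-1)^2 + (-5)^2 + 1^2 = 27
(a.b)^2 = (-4)^2 = 16
|a|^2 * |b|^2 = 42 * 27 = 1134
Result = 16 - 1134 = -1118


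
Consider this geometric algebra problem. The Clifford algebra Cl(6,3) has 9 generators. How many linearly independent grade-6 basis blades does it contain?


Number of grade-k basis blades in Cl(p,q) with n = p + q is C(n, k).
n = 6 + 3 = 9
C(9, 6) = 9! / (6! * 3!)
= 362880 / (720 * 6)
= 84


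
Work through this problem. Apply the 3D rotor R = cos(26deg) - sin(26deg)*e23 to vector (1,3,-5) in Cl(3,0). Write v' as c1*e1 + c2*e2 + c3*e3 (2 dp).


Rotor R = cos(26deg) - sin(26deg)*e23
Rotation angle theta = 2 * 26 = 52 degrees in the e23 plane (e2 -> e3).
The component perpendicular to the plane (e1) is invariant: v'_1 = v1 = 1.00
cos(52deg) = 0.6157, sin(52deg) = 0.7880
v'_2 = v2*cos(theta) - v3*sin(theta) = 3*0.6157 - (-5)*0.7880 = 5.79
v'_3 = v2*sin(theta) + v3*cos(theta) = 3*0.7880 + (-5)*0.6157 = -0.71
v' = 1.00*e1 + 5.79*e2 - 0.71*e3


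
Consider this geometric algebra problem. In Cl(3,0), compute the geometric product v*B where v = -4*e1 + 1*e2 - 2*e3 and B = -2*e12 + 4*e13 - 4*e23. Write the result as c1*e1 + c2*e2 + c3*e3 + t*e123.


vB has grade-1 (vector) and grade-3 (trivector) parts: vB = (v _| B) + (v ^ B).
Vector part <vB>_1:
  e1: -v2*b12 - v3*b13 = -(1)*(-2) - (-2)*(4) = 10
  e2: v1*b12 - v3*b23 = (-4)*(-2) - (-2)*(-4) = 0
  e3: v1*b13 + v2*b23 = (-4)*(4) + (1)*(-4) = -20
Trivector part <vB>_3:
  e123: v1*b23 - v2*b13 + v3*b12 = (-4)*(-4) - (1)*(4) + (-2)*(-2) = 16
vB = 10*e1 + 0*e2 - 20*e3 + 16*e123


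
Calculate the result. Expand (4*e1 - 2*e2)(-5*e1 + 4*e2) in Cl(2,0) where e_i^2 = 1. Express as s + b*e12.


Expand: (4*e1 - 2*e2)(-5*e1 + 4*e2)
= 4*(-5)*e1e1 + 4*4*e1e2 + (-2)*(-5)*e2e1 + (-2)*4*e2e2
Using e1^2 = e2^2 = 1, e2e1 = -e1e2:
Scalar part s = 4*(-5) + (-2)*4 = -20 + (-8) = -28
Bivector part b = 4*4 - (-2)*(-5) = 16 - 10 = 6
uv = -28 + 6*e12


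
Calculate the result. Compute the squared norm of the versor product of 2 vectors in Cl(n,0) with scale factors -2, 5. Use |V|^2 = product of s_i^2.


Each vector v_i has |v_i|^2 = s_i^2
Squared scales: (-2)^2 = 4, 5^2 = 25
|V|^2 = 4 * 25
= 100


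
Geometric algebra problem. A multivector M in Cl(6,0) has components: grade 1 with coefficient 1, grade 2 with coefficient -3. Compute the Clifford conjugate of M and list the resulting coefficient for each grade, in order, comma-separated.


Clifford conjugate sign for grade k: (-1)^(k(k+1)/2)
Grade 1: (-1)^(1*2/2) = (-1)^1 = -1, coeff 1 -> -1
Grade 2: (-1)^(2*3/2) = (-1)^3 = -1, coeff -3 -> 3
Conjugated coefficients: -1, 3


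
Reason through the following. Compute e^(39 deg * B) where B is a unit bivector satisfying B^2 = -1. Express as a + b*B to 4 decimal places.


For a unit bivector B with B^2 = -1, the exponential series gives
e^(theta*B) = cos(theta) + sin(theta)*B (the GA analogue of Euler's formula).
theta = 39 degrees = 0.680678 rad
cos(39 deg) = 0.7771
sin(39 deg) = 0.6293
exp(theta*B) = 0.7771 + 0.6293*B


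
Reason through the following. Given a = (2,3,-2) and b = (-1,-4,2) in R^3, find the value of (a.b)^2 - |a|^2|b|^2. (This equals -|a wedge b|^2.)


a . b = 2*(-1) + 3*(-4) + (-2)*2
= -2 + (-12) + (-4) = -18
|a|^2 = 2^2 + 3^2 + (-2)^2 = 17
|b|^2 = (-1)^2 + (-4)^2 + 2^2 = 21
(a.b)^2 = (-18)^2 = 324
|a|^2 * |b|^2 = 17 * 21 = 357
Result = 324 - 357 = -33


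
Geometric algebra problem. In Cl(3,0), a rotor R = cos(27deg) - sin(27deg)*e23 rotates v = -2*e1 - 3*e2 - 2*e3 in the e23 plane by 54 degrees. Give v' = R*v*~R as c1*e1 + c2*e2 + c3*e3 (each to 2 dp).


Rotor R = cos(27deg) - sin(27deg)*e23
Rotation angle theta = 2 * 27 = 54 degrees in the e23 plane (e2 -> e3).
The component perpendicular to the plane (e1) is invariant: v'_1 = v1 = -2.00
cos(54deg) = 0.5878, sin(54deg) = 0.8090
v'_2 = v2*cos(theta) - v3*sin(theta) = -3*0.5878 - (-2)*0.8090 = -0.15
v'_3 = v2*sin(theta) + v3*cos(theta) = -3*0.8090 + (-2)*0.5878 = -3.60
v' = -2.00*e1 - 0.15*e2 - 3.60*e3


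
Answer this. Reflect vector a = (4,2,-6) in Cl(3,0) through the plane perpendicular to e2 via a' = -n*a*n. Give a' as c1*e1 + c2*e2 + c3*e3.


Reflection formula: a' = -n*a*n, with n = e2 (unit vector, n^2 = 1).
For reflection through hyperplane perp to e2:
The component along e2 flips sign, others stay.
a = (4, 2, -6)
a' = (4, -2, -6)
a' = 4*e1 - 2*e2 - 6*e3


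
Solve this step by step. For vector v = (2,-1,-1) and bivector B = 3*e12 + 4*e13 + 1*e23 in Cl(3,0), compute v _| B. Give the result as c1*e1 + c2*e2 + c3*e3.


Left contraction v _| B = <vB>_1 (grade-1 part of the geometric product vB).
Using e1_|e12 = e2, e2_|e12 = -e1, e1_|e13 = e3, e3_|e13 = -e1, e2_|e23 = e3, e3_|e23 = -e2:
e1 coeff: -v2*b12 - v3*b13 = -(-1)*(3) - (-1)*(4) = 7
e2 coeff: v1*b12 - v3*b23 = (2)*(3) - (-1)*(1) = 7
e3 coeff: v1*b13 + v2*b23 = (2)*(4) + (-1)*(1) = 7
v _| B = 7*e1 + 7*e2 + 7*e3


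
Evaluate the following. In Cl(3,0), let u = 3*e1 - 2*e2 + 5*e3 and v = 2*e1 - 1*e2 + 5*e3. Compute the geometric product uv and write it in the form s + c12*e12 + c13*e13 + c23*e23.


In Cl(3,0): e_i^2 = 1, e_ie_j = -e_je_i for i != j.
Scalar part = u . v = 3*2 + (-2)*(-1) + 5*5
= 6 + 2 + 25 = 33
e12 coeff = 3*(-1) - (-2)*2 = -3 - (-4) = 1
e13 coeff = 3*5 - 5*2 = 15 - 10 = 5
e23 coeff = (-2)*5 - 5*(-1) = -10 - (-5) = -5
uv = 33 + 1*e12 + 5*e13 - 5*e23


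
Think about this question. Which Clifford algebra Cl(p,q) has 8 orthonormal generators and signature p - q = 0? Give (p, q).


We need p + q = 8 and p - q = 0.
Adding: 2p = 8 + 0 = 8, so p = 4.
Then q = 8 - 4 = 4.
(p, q) = (4, 4)


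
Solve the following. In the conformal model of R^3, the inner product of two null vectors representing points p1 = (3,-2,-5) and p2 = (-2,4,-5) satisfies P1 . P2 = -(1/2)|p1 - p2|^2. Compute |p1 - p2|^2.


p1 - p2 = (5, -6, 0)
|p1 - p2|^2 = 5^2 + (-6)^2 + 0^2
= 25 + 36 + 0
= 61


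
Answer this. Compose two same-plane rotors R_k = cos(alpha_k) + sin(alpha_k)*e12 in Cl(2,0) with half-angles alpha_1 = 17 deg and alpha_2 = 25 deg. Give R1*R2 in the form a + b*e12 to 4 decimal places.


Same-plane rotors commute and their half-angles add:
R1*R2 = cos(a1 + a2) + sin(a1 + a2)*e12.
a1 + a2 = 17 + 25 = 42 deg
cos(42 deg) = 0.7431
sin(42 deg) = 0.6691
R1*R2 = 0.7431 + 0.6691*e12


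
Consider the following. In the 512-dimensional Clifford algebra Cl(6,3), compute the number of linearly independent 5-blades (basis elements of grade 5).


Number of grade-k basis blades in Cl(p,q) with n = p + q is C(n, k).
n = 6 + 3 = 9
C(9, 5) = 9! / (5! * 4!)
= 362880 / (120 * 24)
= 126


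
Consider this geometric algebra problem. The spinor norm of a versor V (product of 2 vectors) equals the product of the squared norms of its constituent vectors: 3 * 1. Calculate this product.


Spinor norm N(V) = |v1|^2 * |v2|^2 * ... * |v2|^2
= 3 * 1
Running product: 3, 3
N(V) = 3


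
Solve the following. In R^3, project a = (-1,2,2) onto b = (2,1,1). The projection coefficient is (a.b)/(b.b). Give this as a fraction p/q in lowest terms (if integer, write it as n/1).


Projection coefficient = (a . b) / (b . b)
a . b = (-1)*2 + 2*1 + 2*1
= -2 + 2 + 2 = 2
b . b = 2^2 + 1^2 + 1^2
= 4 + 1 + 1 = 6
Coefficient = 2/6
In lowest terms: 1/3


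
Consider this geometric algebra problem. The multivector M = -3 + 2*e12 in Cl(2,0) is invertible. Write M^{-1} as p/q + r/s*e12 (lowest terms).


M = -3 + 2*e12, where e12^2 = -1.
Since M commutes with its reverse ~M = a - b*e12, M * ~M = a^2 - b^2*e12^2 = a^2 + b^2.
So M^{-1} = ~M / (a^2 + b^2) = (a - b*e12)/(a^2 + b^2).
a^2 + b^2 = 9 + 4 = 13
Scalar part = -3/13 = -3/13
Bivector coeff = -2/13 = -2/13
M^{-1} = -3/13 - 2/13*e12


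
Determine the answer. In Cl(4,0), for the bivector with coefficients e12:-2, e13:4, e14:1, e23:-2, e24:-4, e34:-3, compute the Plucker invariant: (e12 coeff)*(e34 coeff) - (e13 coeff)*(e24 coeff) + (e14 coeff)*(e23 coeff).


Plucker relation: af - be + cd
a*f = (-2)*(-3) = 6
b*e = 4*(-4) = -16
c*d = 1*(-2) = -2
af - be + cd = 6 - (-16) + (-2)
= 20


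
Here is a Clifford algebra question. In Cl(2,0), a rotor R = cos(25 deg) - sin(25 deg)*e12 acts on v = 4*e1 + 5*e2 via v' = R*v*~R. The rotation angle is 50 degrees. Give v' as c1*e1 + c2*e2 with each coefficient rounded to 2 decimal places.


Rotor R = cos(25deg) - sin(25deg)*e12
Rotation angle theta = 2 * 25 = 50 degrees
v' = R*v*~R rotates v by theta.
cos(50deg) = 0.6428, sin(50deg) = 0.7660
v'_1 = 4*cos(50deg) - 5*sin(50deg)
= 4*0.6428 - 5*0.7660
= -1.26
v'_2 = 4*sin(50deg) + 5*cos(50deg)
= 4*0.7660 + 5*0.6428
= 6.28
v' = -1.26*e1 + 6.28*e2


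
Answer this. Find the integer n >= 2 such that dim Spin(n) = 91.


dim Spin(n) = dim so(n) = n(n-1)/2.
Solve n(n-1)/2 = 91, i.e. n^2 - n - 182 = 0.
Discriminant = 1 + 8*91 = 729
n = (1 + sqrt(729))/2 = (1 + 27)/2 = 14


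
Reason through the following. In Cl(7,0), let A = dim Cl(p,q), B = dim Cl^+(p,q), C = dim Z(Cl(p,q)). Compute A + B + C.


n = 7 + 0 = 7
Total dim = 2^7 = 128
Even subalgebra dim = 2^6 = 64
n is odd, so center dim = 2
Sum = 128 + 64 + 2 = 194


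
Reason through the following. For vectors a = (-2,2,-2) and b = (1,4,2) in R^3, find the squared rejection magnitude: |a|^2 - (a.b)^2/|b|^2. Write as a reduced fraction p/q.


|a|^2 = (-2)^2 + 2^2 + (-2)^2 = 12
|b|^2 = 1^2 + 4^2 + 2^2 = 21
a . b = (-2)*1 + 2*4 + (-2)*2 = 2
(a.b)^2 = 2^2 = 4
|rej|^2 = 12 - 4/21
= (252 - 4)/21
= 248/21
In lowest terms: 248/21


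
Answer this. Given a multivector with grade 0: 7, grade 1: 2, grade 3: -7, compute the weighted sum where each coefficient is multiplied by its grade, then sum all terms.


Grade-weighted sum = sum of grade_k * coefficient_k
0*7 = 0
1*2 = 2
3*(-7) = -21
Total = 0 + 2 + (-21) = -19


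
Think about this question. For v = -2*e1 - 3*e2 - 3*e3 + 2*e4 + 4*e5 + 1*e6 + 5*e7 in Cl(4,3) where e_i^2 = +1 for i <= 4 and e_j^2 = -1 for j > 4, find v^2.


v^2 = sum of c_i^2 * e_i^2
Positive signature terms (e_i^2 = +1): (-2)^2 + (-3)^2 + (-3)^2 + 2^2 = 26
Negative signature terms (e_j^2 = -1): 4^2 + 1^2 + 5^2 = 42
v^2 = 26 - 42 = -16


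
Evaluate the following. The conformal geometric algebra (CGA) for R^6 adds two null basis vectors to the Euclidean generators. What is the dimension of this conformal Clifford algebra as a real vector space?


The conformal model of R^6 uses Cl(7,1): the 6 Euclidean generators plus two extra orthogonal generators e+ (e+^2 = +1) and e- (e-^2 = -1), from which the null vectors e0, einf are built.
Number of generators m = 6 + 2 = 8.
dim Cl(p,q) = 2^m = 2^8 = 256


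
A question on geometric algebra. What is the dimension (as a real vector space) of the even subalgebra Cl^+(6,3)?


Even subalgebra dimension = 2^(n-1)
n = 6 + 3 = 9
2^(9 - 1) = 2^8 = 256
Verification: sum of C(9,k) for even k = 1 + 36 + 126 + 84 + 9 = 256
Result = 256


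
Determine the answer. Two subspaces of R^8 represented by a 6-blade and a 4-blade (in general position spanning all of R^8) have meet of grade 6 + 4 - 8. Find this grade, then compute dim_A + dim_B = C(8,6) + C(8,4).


Meet grade = grade(A) + grade(B) - n
= 6 + 4 - 8 = 2
C(8,6) = 28
C(8,4) = 70
dim_A + dim_B = 28 + 70 = 98


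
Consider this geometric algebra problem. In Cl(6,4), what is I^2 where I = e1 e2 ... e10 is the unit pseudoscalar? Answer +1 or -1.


The pseudoscalar I = e1...e_n (product of all n generators) of Cl(p,q) satisfies I^2 = (-1)^(q + n(n-1)/2).
p = 6, q = 4, n = p + q = 10
n(n-1)/2 = 10 * 9 / 2 = 45
Exponent = q + n(n-1)/2 = 4 + 45 = 49
I^2 = (-1)^49 = -1


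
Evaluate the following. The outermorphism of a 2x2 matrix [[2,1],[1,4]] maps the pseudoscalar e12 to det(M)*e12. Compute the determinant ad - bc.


The outermorphism of a linear map f sends e1^e2 to f(e1)^f(e2).
f(e1) = 2*e1 + 1*e2
f(e2) = 1*e1 + 4*e2
f(e1) ^ f(e2) = (2*e1 + 1*e2) ^ (1*e1 + 4*e2)
= 2*4*e12 + 1*1*e21
= (8 - 1)*e12
= 7*e12
Coefficient = 7


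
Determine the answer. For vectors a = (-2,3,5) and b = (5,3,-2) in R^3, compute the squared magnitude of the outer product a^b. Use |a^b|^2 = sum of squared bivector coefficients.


a wedge b = (a1*b2 - a2*b1)*e12 + (a1*b3 - a3*b1)*e13 + (a2*b3 - a3*b2)*e23
e12 coeff: (-2)*3 - 3*5 = -6 - 15 = -21
e13 coeff: (-2)*(-2) - 5*5 = 4 - 25 = -21
e23 coeff: 3*(-2) - 5*3 = -6 - 15 = -21
|a wedge b|^2 = (-21)^2 + (-21)^2 + (-21)^2
= 441 + 441 + 441
= 1323


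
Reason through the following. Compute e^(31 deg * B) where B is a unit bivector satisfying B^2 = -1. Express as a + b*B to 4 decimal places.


For a unit bivector B with B^2 = -1, the exponential series gives
e^(theta*B) = cos(theta) + sin(theta)*B (the GA analogue of Euler's formula).
theta = 31 degrees = 0.541052 rad
cos(31 deg) = 0.8572
sin(31 deg) = 0.5150
exp(theta*B) = 0.8572 + 0.5150*B


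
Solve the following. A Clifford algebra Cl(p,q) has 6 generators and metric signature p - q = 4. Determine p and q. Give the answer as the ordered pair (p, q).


We need p + q = 6 and p - q = 4.
Adding: 2p = 6 + 4 = 10, so p = 5.
Then q = 6 - 5 = 1.
(p, q) = (5, 1)


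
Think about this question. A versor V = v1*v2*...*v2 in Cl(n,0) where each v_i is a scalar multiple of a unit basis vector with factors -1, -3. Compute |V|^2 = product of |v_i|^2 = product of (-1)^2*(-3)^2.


Each vector v_i has |v_i|^2 = s_i^2
Squared scales: (-1)^2 = 1, (-3)^2 = 9
|V|^2 = 1 * 9
= 9


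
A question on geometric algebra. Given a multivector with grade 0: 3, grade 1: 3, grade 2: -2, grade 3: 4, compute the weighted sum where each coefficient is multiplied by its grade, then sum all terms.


Grade-weighted sum = sum of grade_k * coefficient_k
0*3 = 0
1*3 = 3
2*(-2) = -4
3*4 = 12
Total = 0 + 3 + (-4) + 12 = 11


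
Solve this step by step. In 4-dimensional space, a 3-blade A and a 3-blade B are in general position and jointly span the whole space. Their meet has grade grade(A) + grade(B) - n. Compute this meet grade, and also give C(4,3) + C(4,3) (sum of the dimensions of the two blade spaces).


Meet grade = grade(A) + grade(B) - n
= 3 + 3 - 4 = 2
C(4,3) = 4
C(4,3) = 4
dim_A + dim_B = 4 + 4 = 8


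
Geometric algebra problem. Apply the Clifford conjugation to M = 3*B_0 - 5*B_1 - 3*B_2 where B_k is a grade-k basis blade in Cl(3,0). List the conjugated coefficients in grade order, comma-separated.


Clifford conjugate sign for grade k: (-1)^(k(k+1)/2)
Grade 0: (-1)^(0*1/2) = (-1)^0 = 1, coeff 3 -> 3
Grade 1: (-1)^(1*2/2) = (-1)^1 = -1, coeff -5 -> 5
Grade 2: (-1)^(2*3/2) = (-1)^3 = -1, coeff -3 -> 3
Conjugated coefficients: 3, 5, 3


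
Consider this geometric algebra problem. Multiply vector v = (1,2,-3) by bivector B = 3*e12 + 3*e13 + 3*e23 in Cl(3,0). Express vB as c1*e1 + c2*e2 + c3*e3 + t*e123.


vB has grade-1 (vector) and grade-3 (trivector) parts: vB = (v _| B) + (v ^ B).
Vector part <vB>_1:
  e1: -v2*b12 - v3*b13 = -(2)*(3) - (-3)*(3) = 3
  e2: v1*b12 - v3*b23 = (1)*(3) - (-3)*(3) = 12
  e3: v1*b13 + v2*b23 = (1)*(3) + (2)*(3) = 9
Trivector part <vB>_3:
  e123: v1*b23 - v2*b13 + v3*b12 = (1)*(3) - (2)*(3) + (-3)*(3) = -12
vB = 3*e1 + 12*e2 + 9*e3 - 12*e123


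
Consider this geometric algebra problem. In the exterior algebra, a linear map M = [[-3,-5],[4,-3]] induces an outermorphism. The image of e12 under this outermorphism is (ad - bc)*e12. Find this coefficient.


The outermorphism of a linear map f sends e1^e2 to f(e1)^f(e2).
f(e1) = -3*e1 + 4*e2
f(e2) = -5*e1 - 3*e2
f(e1) ^ f(e2) = (-3*e1 + 4*e2) ^ (-5*e1 - 3*e2)
= (-3)*(-3)*e12 + 4*(-5)*e21
= (9 - (-20))*e12
= 29*e12
Coefficient = 29


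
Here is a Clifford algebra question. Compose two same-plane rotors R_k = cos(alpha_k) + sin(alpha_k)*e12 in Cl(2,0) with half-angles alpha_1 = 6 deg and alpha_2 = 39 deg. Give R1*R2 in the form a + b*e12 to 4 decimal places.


Same-plane rotors commute and their half-angles add:
R1*R2 = cos(a1 + a2) + sin(a1 + a2)*e12.
a1 + a2 = 6 + 39 = 45 deg
cos(45 deg) = 0.7071
sin(45 deg) = 0.7071
R1*R2 = 0.7071 + 0.7071*e12


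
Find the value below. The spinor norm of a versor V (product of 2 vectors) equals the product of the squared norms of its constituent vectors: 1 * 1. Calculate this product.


Spinor norm N(V) = |v1|^2 * |v2|^2 * ... * |v2|^2
= 1 * 1
Running product: 1, 1
N(V) = 1


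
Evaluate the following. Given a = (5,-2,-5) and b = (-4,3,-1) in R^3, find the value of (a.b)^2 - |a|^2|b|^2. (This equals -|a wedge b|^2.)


a . b = 5*(-4) + (-2)*3 + (-5)*(-1)
= -20 + (-6) + 5 = -21
|a|^2 = 5^2 + (-2)^2 + (-5)^2 = 54
|b|^2 = (-4)^2 + 3^2 + (-1)^2 = 26
(a.b)^2 = (-21)^2 = 441
|a|^2 * |b|^2 = 54 * 26 = 1404
Result = 441 - 1404 = -963


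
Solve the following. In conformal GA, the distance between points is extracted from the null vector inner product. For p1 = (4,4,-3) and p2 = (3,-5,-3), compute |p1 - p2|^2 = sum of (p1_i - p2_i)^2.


p1 - p2 = (1, 9, 0)
|p1 - p2|^2 = 1^2 + 9^2 + 0^2
= 1 + 81 + 0
= 82


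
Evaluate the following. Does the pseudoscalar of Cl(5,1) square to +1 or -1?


The pseudoscalar I = e1...e_n (product of all n generators) of Cl(p,q) satisfies I^2 = (-1)^(q + n(n-1)/2).
p = 5, q = 1, n = p + q = 6
n(n-1)/2 = 6 * 5 / 2 = 15
Exponent = q + n(n-1)/2 = 1 + 15 = 16
I^2 = (-1)^16 = +1


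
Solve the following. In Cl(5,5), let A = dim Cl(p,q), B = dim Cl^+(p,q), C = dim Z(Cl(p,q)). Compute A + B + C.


n = 5 + 5 = 10
Total dim = 2^10 = 1024
Even subalgebra dim = 2^9 = 512
n is even, so center dim = 1
Sum = 1024 + 512 + 1 = 1537


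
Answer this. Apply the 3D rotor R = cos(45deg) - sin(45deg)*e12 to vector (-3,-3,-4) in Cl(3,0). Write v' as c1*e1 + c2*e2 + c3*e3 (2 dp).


Rotor R = cos(45deg) - sin(45deg)*e12
Rotation angle theta = 2 * 45 = 90 degrees in the e12 plane (e1 -> e2).
The component perpendicular to the plane (e3) is invariant: v'_3 = v3 = -4.00
cos(90deg) = 0.0000, sin(90deg) = 1.0000
v'_1 = v1*cos(theta) - v2*sin(theta) = -3*0.0000 - (-3)*1.0000 = 3.00
v'_2 = v1*sin(theta) + v2*cos(theta) = -3*1.0000 + (-3)*0.0000 = -3.00
v' = 3.00*e1 - 3.00*e2 - 4.00*e3


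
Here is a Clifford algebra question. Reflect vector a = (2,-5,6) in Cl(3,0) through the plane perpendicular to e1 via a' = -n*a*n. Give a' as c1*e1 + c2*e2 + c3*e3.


Reflection formula: a' = -n*a*n, with n = e1 (unit vector, n^2 = 1).
For reflection through hyperplane perp to e1:
The component along e1 flips sign, others stay.
a = (2, -5, 6)
a' = (-2, -5, 6)
a' = -2*e1 - 5*e2 + 6*e3


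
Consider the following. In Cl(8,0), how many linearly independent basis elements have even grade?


Even subalgebra dimension = 2^(n-1)
n = 8 + 0 = 8
2^(8 - 1) = 2^7 = 128
Verification: sum of C(8,k) for even k = 1 + 28 + 70 + 28 + 1 = 128
Result = 128


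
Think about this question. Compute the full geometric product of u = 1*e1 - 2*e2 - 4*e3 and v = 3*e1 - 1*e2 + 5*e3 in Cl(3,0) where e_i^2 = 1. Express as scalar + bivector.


In Cl(3,0): e_i^2 = 1, e_ie_j = -e_je_i for i != j.
Scalar part = u . v = 1*3 + (-2)*(-1) + (-4)*5
= 3 + 2 + (-20) = -15
e12 coeff = 1*(-1) - (-2)*3 = -1 - (-6) = 5
e13 coeff = 1*5 - (-4)*3 = 5 - (-12) = 17
e23 coeff = (-2)*5 - (-4)*(-1) = -10 - 4 = -14
uv = -15 + 5*e12 + 17*e13 - 14*e23


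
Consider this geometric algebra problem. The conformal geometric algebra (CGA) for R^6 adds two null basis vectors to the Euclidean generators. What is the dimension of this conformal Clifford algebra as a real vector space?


The conformal model of R^6 uses Cl(7,1): the 6 Euclidean generators plus two extra orthogonal generators e+ (e+^2 = +1) and e- (e-^2 = -1), from which the null vectors e0, einf are built.
Number of generators m = 6 + 2 = 8.
dim Cl(p,q) = 2^m = 2^8 = 256


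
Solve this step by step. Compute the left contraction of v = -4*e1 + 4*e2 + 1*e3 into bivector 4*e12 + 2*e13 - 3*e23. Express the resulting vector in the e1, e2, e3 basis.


Left contraction v _| B = <vB>_1 (grade-1 part of the geometric product vB).
Using e1_|e12 = e2, e2_|e12 = -e1, e1_|e13 = e3, e3_|e13 = -e1, e2_|e23 = e3, e3_|e23 = -e2:
e1 coeff: -v2*b12 - v3*b13 = -(4)*(4) - (1)*(2) = -18
e2 coeff: v1*b12 - v3*b23 = (-4)*(4) - (1)*(-3) = -13
e3 coeff: v1*b13 + v2*b23 = (-4)*(2) + (4)*(-3) = -20
v _| B = -18*e1 - 13*e2 - 20*e3


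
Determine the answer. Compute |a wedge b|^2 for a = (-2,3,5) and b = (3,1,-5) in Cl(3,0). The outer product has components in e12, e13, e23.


a wedge b = (a1*b2 - a2*b1)*e12 + (a1*b3 - a3*b1)*e13 + (a2*b3 - a3*b2)*e23
e12 coeff: (-2)*1 - 3*3 = -2 - 9 = -11
e13 coeff: (-2)*(-5) - 5*3 = 10 - 15 = -5
e23 coeff: 3*(-5) - 5*1 = -15 - 5 = -20
|a wedge b|^2 = (-11)^2 + (-5)^2 + (-20)^2
= 121 + 25 + 400
= 546


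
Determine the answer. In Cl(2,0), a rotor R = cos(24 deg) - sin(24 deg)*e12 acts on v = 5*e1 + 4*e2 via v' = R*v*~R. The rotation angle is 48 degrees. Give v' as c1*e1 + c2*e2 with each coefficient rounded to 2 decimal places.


Rotor R = cos(24deg) - sin(24deg)*e12
Rotation angle theta = 2 * 24 = 48 degrees
v' = R*v*~R rotates v by theta.
cos(48deg) = 0.6691, sin(48deg) = 0.7431
v'_1 = 5*cos(48deg) - 4*sin(48deg)
= 5*0.6691 - 4*0.7431
= 0.37
v'_2 = 5*sin(48deg) + 4*cos(48deg)
= 5*0.7431 + 4*0.6691
= 6.39
v' = 0.37*e1 + 6.39*e2


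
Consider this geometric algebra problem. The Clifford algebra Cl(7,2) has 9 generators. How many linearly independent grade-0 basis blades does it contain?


Number of grade-k basis blades in Cl(p,q) with n = p + q is C(n, k).
n = 7 + 2 = 9
C(9, 0) = 9! / (0! * 9!)
= 362880 / (1 * 362880)
= 1


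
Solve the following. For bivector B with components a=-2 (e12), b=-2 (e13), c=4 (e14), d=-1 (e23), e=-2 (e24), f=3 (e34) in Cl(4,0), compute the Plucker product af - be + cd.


Plucker relation: af - be + cd
a*f = (-2)*3 = -6
b*e = (-2)*(-2) = 4
c*d = 4*(-1) = -4
af - be + cd = -6 - 4 + (-4)
= -14


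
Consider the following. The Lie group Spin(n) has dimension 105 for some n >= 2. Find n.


dim Spin(n) = dim so(n) = n(n-1)/2.
Solve n(n-1)/2 = 105, i.e. n^2 - n - 210 = 0.
Discriminant = 1 + 8*105 = 841
n = (1 + sqrt(841))/2 = (1 + 29)/2 = 15


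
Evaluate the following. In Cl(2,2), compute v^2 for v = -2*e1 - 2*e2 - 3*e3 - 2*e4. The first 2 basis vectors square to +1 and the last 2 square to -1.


v^2 = sum of c_i^2 * e_i^2
Positive signature terms (e_i^2 = +1): (-2)^2 + (-2)^2 = 8
Negative signature terms (e_j^2 = -1): (-3)^2 + (-2)^2 = 13
v^2 = 8 - 13 = -5


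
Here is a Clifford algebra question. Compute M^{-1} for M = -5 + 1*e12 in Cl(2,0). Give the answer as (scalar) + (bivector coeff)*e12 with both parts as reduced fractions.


M = -5 + 1*e12, where e12^2 = -1.
Since M commutes with its reverse ~M = a - b*e12, M * ~M = a^2 - b^2*e12^2 = a^2 + b^2.
So M^{-1} = ~M / (a^2 + b^2) = (a - b*e12)/(a^2 + b^2).
a^2 + b^2 = 25 + 1 = 26
Scalar part = -5/26 = -5/26
Bivector coeff = -1/26 = -1/26
M^{-1} = -5/26 - 1/26*e12


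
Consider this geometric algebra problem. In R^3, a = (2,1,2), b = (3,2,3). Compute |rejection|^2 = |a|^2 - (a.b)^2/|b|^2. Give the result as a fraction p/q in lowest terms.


|a|^2 = 2^2 + 1^2 + 2^2 = 9
|b|^2 = 3^2 + 2^2 + 3^2 = 22
a . b = 2*3 + 1*2 + 2*3 = 14
(a.b)^2 = 14^2 = 196
|rej|^2 = 9 - 196/22
= (198 - 196)/22
= 2/22
In lowest terms: 1/11


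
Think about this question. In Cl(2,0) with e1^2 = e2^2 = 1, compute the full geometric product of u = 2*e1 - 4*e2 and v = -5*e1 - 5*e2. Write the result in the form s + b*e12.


Expand: (2*e1 - 4*e2)(-5*e1 - 5*e2)
= 2*(-5)*e1e1 + 2*(-5)*e1e2 + (-4)*(-5)*e2e1 + (-4)*(-5)*e2e2
Using e1^2 = e2^2 = 1, e2e1 = -e1e2:
Scalar part s = 2*(-5) + (-4)*(-5) = -10 + 20 = 10
Bivector part b = 2*(-5) - (-4)*(-5) = -10 - 20 = -30
uv = 10 - 30*e12


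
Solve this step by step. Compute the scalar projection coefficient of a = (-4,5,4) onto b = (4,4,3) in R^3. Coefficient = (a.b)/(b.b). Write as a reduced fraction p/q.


Projection coefficient = (a . b) / (b . b)
a . b = (-4)*4 + 5*4 + 4*3
= -16 + 20 + 12 = 16
b . b = 4^2 + 4^2 + 3^2
= 16 + 16 + 9 = 41
Coefficient = 16/41
In lowest terms: 16/41


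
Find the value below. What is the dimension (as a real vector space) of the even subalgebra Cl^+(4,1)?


Even subalgebra dimension = 2^(n-1)
n = 4 + 1 = 5
2^(5 - 1) = 2^4 = 16
Verification: sum of C(5,k) for even k = 1 + 10 + 5 = 16
Result = 16


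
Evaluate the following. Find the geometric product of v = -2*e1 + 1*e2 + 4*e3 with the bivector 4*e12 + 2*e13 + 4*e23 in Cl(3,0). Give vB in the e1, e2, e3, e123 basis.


vB has grade-1 (vector) and grade-3 (trivector) parts: vB = (v _| B) + (v ^ B).
Vector part <vB>_1:
  e1: -v2*b12 - v3*b13 = -(1)*(4) - (4)*(2) = -12
  e2: v1*b12 - v3*b23 = (-2)*(4) - (4)*(4) = -24
  e3: v1*b13 + v2*b23 = (-2)*(2) + (1)*(4) = 0
Trivector part <vB>_3:
  e123: v1*b23 - v2*b13 + v3*b12 = (-2)*(4) - (1)*(2) + (4)*(4) = 6
vB = -12*e1 - 24*e2 + 0*e3 + 6*e123


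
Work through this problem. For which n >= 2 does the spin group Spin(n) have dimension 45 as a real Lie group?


dim Spin(n) = dim so(n) = n(n-1)/2.
Solve n(n-1)/2 = 45, i.e. n^2 - n - 90 = 0.
Discriminant = 1 + 8*45 = 361
n = (1 + sqrt(361))/2 = (1 + 19)/2 = 10


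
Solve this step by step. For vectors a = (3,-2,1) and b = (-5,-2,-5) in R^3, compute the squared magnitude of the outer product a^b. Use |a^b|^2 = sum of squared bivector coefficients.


a wedge b = (a1*b2 - a2*b1)*e12 + (a1*b3 - a3*b1)*e13 + (a2*b3 - a3*b2)*e23
e12 coeff: 3*(-2) - (-2)*(-5) = -6 - 10 = -16
e13 coeff: 3*(-5) - 1*(-5) = -15 - (-5) = -10
e23 coeff: (-2)*(-5) - 1*(-2) = 10 - (-2) = 12
|a wedge b|^2 = (-16)^2 + (-10)^2 + 12^2
= 256 + 100 + 144
= 500


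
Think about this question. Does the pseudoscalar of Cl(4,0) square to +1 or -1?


The pseudoscalar I = e1...e_n (product of all n generators) of Cl(p,q) satisfies I^2 = (-1)^(q + n(n-1)/2).
p = 4, q = 0, n = p + q = 4
n(n-1)/2 = 4 * 3 / 2 = 6
Exponent = q + n(n-1)/2 = 0 + 6 = 6
I^2 = (-1)^6 = +1


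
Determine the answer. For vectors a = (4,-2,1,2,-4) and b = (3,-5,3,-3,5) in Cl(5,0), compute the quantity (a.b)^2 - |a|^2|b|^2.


a . b = 4*3 + (-2)*(-5) + 1*3 + 2*(-3) + (-4)*5
= 12 + 10 + 3 + (-6) + (-20) = -1
|a|^2 = 4^2 + (-2)^2 + 1^2 + 2^2 + (-4)^2 = 41
|b|^2 = 3^2 + (-5)^2 + 3^2 + (-3)^2 + 5^2 = 77
(a.b)^2 = (-1)^2 = 1
|a|^2 * |b|^2 = 41 * 77 = 3157
Result = 1 - 3157 = -3156


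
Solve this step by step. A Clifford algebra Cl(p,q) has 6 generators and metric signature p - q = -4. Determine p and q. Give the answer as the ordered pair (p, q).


We need p + q = 6 and p - q = -4.
Adding: 2p = 6 + (-4) = 2, so p = 1.
Then q = 6 - 1 = 5.
(p, q) = (1, 5)


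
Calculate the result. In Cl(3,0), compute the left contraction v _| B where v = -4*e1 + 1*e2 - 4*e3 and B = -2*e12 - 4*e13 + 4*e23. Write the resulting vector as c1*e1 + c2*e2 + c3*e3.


Left contraction v _| B = <vB>_1 (grade-1 part of the geometric product vB).
Using e1_|e12 = e2, e2_|e12 = -e1, e1_|e13 = e3, e3_|e13 = -e1, e2_|e23 = e3, e3_|e23 = -e2:
e1 coeff: -v2*b12 - v3*b13 = -(1)*(-2) - (-4)*(-4) = -14
e2 coeff: v1*b12 - v3*b23 = (-4)*(-2) - (-4)*(4) = 24
e3 coeff: v1*b13 + v2*b23 = (-4)*(-4) + (1)*(4) = 20
v _| B = -14*e1 + 24*e2 + 20*e3


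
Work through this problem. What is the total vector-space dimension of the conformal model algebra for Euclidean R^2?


The conformal model of R^2 uses Cl(3,1): the 2 Euclidean generators plus two extra orthogonal generators e+ (e+^2 = +1) and e- (e-^2 = -1), from which the null vectors e0, einf are built.
Number of generators m = 2 + 2 = 4.
dim Cl(p,q) = 2^m = 2^4 = 16


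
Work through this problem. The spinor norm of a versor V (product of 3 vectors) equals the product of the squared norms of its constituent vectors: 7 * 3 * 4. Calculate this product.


Spinor norm N(V) = |v1|^2 * |v2|^2 * ... * |v3|^2
= 7 * 3 * 4
Running product: 7, 21, 84
N(V) = 84


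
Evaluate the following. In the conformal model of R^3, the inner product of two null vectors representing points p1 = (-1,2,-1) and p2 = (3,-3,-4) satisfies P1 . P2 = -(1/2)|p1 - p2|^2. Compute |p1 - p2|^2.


p1 - p2 = (-4, 5, 3)
|p1 - p2|^2 = (-4)^2 + 5^2 + 3^2
= 16 + 25 + 9
= 50


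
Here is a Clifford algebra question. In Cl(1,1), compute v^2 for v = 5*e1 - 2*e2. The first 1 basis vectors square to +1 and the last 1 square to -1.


v^2 = sum of c_i^2 * e_i^2
Positive signature terms (e_i^2 = +1): 5^2 = 25
Negative signature terms (e_j^2 = -1): (-2)^2 = 4
v^2 = 25 - 4 = 21


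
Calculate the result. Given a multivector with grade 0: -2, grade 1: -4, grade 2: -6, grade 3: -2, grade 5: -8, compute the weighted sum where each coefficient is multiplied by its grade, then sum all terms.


Grade-weighted sum = sum of grade_k * coefficient_k
0*(-2) = 0
1*(-4) = -4
2*(-6) = -12
3*(-2) = -6
5*(-8) = -40
Total = 0 + (-4) + (-12) + (-6) + (-40) = -62


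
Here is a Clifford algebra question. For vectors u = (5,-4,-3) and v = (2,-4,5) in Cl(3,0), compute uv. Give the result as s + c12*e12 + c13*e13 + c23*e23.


In Cl(3,0): e_i^2 = 1, e_ie_j = -e_je_i for i != j.
Scalar part = u . v = 5*2 + (-4)*(-4) + (-3)*5
= 10 + 16 + (-15) = 11
e12 coeff = 5*(-4) - (-4)*2 = -20 - (-8) = -12
e13 coeff = 5*5 - (-3)*2 = 25 - (-6) = 31
e23 coeff = (-4)*5 - (-3)*(-4) = -20 - 12 = -32
uv = 11 - 12*e12 + 31*e13 - 32*e23


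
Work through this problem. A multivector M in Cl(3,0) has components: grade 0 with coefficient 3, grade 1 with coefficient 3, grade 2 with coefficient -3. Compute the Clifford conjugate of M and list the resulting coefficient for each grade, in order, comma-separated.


Clifford conjugate sign for grade k: (-1)^(k(k+1)/2)
Grade 0: (-1)^(0*1/2) = (-1)^0 = 1, coeff 3 -> 3
Grade 1: (-1)^(1*2/2) = (-1)^1 = -1, coeff 3 -> -3
Grade 2: (-1)^(2*3/2) = (-1)^3 = -1, coeff -3 -> 3
Conjugated coefficients: 3, -3, 3
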